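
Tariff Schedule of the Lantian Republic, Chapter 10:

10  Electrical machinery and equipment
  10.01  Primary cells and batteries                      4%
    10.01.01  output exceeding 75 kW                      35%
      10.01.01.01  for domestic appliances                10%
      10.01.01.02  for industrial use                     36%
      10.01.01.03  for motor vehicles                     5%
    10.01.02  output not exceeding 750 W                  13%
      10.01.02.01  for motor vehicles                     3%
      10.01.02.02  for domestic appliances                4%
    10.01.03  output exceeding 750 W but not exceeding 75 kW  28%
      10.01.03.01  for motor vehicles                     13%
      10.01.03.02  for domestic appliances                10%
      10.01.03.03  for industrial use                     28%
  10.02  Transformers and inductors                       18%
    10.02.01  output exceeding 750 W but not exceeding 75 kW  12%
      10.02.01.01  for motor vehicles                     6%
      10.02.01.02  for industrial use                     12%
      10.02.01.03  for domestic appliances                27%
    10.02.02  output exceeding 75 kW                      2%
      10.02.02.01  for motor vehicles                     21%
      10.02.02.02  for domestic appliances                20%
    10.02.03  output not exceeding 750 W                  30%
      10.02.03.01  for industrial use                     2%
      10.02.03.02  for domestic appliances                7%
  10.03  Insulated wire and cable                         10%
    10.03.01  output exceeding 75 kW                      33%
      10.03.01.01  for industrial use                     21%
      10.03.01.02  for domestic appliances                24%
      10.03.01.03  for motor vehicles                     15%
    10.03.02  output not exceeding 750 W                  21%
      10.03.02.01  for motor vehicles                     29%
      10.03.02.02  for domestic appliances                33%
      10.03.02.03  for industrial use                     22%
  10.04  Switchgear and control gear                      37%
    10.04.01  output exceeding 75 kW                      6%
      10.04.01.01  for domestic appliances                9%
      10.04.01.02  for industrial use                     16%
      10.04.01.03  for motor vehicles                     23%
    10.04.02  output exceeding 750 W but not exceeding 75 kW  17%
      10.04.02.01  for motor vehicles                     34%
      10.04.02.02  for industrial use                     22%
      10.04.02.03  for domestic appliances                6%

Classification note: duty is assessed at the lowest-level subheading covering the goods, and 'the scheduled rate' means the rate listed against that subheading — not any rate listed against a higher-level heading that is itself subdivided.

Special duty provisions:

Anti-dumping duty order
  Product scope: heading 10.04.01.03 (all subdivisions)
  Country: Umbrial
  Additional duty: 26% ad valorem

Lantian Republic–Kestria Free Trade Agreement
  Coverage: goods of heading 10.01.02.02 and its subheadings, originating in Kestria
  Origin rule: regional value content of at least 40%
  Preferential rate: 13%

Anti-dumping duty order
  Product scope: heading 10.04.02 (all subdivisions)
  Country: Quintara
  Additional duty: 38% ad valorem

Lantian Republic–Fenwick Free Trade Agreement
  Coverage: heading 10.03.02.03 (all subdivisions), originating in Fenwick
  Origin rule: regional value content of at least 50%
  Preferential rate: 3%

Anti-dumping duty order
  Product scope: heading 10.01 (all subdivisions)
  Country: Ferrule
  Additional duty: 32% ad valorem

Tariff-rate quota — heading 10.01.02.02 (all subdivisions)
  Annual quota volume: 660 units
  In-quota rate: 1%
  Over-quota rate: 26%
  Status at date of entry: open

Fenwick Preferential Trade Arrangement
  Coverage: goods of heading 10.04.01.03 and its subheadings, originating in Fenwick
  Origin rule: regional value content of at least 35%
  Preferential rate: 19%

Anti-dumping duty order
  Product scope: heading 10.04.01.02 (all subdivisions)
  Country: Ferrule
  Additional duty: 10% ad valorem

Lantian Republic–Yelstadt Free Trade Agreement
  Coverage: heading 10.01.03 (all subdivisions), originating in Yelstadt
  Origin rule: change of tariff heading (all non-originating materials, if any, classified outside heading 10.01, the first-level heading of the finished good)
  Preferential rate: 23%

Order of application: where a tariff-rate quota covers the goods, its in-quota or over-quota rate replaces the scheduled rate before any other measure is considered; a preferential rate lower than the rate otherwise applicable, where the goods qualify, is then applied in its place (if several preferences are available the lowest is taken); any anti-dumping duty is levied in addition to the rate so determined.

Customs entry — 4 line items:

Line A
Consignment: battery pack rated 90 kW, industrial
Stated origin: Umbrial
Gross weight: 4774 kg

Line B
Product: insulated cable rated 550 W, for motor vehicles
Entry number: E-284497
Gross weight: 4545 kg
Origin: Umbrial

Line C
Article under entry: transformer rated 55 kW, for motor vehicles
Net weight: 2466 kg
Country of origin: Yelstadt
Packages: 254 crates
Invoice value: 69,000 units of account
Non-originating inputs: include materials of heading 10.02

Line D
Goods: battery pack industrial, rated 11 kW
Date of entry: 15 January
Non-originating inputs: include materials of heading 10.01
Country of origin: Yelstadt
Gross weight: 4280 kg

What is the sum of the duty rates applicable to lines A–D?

99%

Line A: battery pack → 10.01; rated 90 kW → 10.01.01; industrial → 10.01.01.02. Scheduled 36%. No special measure applies. → 36%.
Line B: insulated cable → 10.03; rated 550 W → 10.03.02; for motor vehicles → 10.03.02.01. Scheduled 29%. No special measure applies. → 29%.
Line C: transformer → 10.02; rated 55 kW → 10.02.01; for motor vehicles → 10.02.01.01. Scheduled 6%. Yelstadt agreement on 10.01.03: 10.02.01.01 not covered. → 6%.
Line D: battery pack → 10.01; rated 11 kW → 10.01.03; industrial → 10.01.03.03. Scheduled 28%. Yelstadt agreement on 10.01.03: CTH not met. → 28%.
Sum: 36% + 29% + 6% + 28% = 99%.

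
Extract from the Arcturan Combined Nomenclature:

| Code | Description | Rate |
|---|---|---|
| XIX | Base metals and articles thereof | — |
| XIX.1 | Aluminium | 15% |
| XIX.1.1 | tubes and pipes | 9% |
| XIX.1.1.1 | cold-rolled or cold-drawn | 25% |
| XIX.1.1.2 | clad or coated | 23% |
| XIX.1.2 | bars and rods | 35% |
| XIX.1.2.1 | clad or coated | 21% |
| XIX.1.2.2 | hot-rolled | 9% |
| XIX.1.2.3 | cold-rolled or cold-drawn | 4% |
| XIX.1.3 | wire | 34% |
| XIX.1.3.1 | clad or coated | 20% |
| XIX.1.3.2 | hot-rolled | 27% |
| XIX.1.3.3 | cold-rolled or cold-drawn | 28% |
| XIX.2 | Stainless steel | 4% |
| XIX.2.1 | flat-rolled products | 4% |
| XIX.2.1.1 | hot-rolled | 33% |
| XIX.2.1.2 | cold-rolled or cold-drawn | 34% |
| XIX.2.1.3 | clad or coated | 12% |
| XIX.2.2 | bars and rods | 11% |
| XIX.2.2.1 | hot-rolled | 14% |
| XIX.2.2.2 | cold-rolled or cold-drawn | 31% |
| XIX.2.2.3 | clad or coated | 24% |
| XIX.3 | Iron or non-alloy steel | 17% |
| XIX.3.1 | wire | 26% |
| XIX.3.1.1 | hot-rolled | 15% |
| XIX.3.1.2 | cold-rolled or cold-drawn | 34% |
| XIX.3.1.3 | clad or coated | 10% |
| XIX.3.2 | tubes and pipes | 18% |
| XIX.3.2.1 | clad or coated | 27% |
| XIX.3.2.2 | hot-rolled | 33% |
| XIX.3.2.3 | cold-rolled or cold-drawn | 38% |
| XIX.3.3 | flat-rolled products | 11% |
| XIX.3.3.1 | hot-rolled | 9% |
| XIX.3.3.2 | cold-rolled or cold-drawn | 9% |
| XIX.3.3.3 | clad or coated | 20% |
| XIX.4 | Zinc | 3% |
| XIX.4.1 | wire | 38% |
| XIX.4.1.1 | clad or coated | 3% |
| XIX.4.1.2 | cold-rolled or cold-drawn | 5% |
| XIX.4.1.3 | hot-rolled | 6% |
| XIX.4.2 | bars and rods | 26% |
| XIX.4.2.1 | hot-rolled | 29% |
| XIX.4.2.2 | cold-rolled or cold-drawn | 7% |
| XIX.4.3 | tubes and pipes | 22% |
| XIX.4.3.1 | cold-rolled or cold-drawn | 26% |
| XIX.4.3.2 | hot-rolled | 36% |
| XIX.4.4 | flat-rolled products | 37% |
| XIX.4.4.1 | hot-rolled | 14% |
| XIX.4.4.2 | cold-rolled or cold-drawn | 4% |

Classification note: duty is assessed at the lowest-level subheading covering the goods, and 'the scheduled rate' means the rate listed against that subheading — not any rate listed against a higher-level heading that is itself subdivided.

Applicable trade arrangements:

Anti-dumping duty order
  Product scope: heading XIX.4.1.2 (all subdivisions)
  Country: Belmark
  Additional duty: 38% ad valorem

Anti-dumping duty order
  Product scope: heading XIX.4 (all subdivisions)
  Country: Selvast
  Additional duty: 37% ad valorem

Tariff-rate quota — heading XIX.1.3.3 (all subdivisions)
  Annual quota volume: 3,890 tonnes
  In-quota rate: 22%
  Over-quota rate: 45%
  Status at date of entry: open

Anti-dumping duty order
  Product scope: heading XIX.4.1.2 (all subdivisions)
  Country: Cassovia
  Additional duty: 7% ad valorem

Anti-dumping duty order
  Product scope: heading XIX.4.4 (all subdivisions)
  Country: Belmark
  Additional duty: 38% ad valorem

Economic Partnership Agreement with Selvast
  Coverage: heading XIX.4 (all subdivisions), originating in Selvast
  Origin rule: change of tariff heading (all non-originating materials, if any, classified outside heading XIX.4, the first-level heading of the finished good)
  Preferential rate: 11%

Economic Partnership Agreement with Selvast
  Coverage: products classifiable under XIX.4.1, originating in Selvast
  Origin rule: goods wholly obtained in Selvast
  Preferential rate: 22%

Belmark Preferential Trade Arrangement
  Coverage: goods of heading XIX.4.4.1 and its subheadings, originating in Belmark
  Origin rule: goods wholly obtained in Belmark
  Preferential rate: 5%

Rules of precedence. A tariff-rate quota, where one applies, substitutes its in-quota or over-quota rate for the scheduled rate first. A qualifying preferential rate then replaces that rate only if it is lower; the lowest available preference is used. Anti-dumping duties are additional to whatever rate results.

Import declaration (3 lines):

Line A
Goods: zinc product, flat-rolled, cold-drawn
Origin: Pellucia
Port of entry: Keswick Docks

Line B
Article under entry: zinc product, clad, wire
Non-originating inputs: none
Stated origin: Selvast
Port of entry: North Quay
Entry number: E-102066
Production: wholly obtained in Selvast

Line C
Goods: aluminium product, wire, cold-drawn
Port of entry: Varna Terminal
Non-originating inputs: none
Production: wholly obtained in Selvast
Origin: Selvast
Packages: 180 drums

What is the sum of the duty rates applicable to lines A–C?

Line A: zinc → XIX.4; flat-rolled → XIX.4.4; cold-drawn → XIX.4.4.2. Scheduled 4%. No special measure applies. → 4%.
Line B: zinc → XIX.4; wire → XIX.4.1; clad → XIX.4.1.1. Scheduled 3%. Selvast agreement on XIX.4: CTH met → 11% available; Selvast agreement on XIX.4.1: wholly obtained → 22% available; preference 11% not lower than 3% → no reduction; anti-dumping (Selvast, XIX.4): +37%; total 3% + 37% = 40%. → 40%.
Line C: aluminium → XIX.1; wire → XIX.1.3; cold-drawn → XIX.1.3.3. Scheduled 28%. quota on XIX.1.3.3 open → in-quota 22%; Selvast agreement on XIX.4: XIX.1.3.3 not covered; Selvast agreement on XIX.4.1: XIX.1.3.3 not covered. → 22%.
Sum: 4% + 40% + 22% = 66%.

66%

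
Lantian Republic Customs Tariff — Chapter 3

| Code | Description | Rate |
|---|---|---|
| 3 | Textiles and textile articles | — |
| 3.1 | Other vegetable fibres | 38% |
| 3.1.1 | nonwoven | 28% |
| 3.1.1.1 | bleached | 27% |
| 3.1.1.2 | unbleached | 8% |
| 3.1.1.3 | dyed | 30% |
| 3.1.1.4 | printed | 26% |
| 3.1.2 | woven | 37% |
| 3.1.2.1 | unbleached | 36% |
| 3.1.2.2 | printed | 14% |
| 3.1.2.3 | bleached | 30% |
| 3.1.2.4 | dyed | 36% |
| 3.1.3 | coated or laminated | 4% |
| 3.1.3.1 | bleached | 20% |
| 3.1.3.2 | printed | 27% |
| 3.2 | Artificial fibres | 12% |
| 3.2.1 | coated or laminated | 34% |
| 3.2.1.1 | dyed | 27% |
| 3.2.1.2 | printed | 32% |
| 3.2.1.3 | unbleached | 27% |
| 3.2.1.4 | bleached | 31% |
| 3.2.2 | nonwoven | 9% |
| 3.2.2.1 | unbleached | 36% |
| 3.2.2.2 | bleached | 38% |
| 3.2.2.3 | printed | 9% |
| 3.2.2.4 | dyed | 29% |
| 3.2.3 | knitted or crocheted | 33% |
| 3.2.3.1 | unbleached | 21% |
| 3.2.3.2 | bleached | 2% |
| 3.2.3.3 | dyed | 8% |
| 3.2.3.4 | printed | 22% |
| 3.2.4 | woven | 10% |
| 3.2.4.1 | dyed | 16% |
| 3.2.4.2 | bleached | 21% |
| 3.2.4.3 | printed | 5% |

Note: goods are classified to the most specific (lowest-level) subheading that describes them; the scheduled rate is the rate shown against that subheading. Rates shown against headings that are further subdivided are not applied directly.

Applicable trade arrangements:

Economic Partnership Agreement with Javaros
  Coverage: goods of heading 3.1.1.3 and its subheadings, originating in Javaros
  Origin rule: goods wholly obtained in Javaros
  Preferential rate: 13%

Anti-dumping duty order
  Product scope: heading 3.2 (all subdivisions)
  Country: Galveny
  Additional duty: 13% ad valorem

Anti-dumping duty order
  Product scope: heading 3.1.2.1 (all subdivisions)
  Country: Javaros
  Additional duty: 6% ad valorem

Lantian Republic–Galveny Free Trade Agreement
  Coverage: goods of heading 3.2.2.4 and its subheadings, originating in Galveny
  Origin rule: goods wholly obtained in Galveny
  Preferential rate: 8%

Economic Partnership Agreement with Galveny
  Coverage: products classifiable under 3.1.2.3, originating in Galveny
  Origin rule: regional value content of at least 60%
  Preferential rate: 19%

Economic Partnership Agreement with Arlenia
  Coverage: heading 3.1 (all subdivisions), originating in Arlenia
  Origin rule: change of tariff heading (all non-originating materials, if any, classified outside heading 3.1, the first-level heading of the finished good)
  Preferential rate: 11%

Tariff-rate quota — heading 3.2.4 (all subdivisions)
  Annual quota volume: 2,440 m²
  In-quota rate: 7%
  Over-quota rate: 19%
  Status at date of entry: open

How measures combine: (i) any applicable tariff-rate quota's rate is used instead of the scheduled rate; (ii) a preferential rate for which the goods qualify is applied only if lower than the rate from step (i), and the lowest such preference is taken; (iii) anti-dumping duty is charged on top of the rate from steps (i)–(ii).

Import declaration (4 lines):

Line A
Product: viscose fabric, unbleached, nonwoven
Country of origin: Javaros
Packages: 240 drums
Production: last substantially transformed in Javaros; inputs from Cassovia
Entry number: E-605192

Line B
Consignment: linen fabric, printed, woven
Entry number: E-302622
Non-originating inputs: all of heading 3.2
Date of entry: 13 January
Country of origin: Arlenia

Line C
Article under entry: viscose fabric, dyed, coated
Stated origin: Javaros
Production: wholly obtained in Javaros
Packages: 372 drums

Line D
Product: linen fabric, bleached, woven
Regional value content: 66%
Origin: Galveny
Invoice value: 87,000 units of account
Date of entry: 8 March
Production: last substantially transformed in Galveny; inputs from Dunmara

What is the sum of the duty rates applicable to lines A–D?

93%

Line A: viscose → 3.2; nonwoven → 3.2.2; unbleached → 3.2.2.1. Scheduled 36%. Javaros agreement on 3.1.1.3: 3.2.2.1 not covered. → 36%.
Line B: linen → 3.1; woven → 3.1.2; printed → 3.1.2.2. Scheduled 14%. Arlenia agreement on 3.1: CTH met → 11% available; preferential 11%. → 11%.
Line C: viscose → 3.2; coated → 3.2.1; dyed → 3.2.1.1. Scheduled 27%. Javaros agreement on 3.1.1.3: 3.2.1.1 not covered. → 27%.
Line D: linen → 3.1; woven → 3.1.2; bleached → 3.1.2.3. Scheduled 30%. Galveny agreement on 3.2.2.4: 3.1.2.3 not covered; Galveny agreement on 3.1.2.3: RVC ≥ 60% → 19% available; preferential 19%. → 19%.
Sum: 36% + 11% + 27% + 19% = 93%.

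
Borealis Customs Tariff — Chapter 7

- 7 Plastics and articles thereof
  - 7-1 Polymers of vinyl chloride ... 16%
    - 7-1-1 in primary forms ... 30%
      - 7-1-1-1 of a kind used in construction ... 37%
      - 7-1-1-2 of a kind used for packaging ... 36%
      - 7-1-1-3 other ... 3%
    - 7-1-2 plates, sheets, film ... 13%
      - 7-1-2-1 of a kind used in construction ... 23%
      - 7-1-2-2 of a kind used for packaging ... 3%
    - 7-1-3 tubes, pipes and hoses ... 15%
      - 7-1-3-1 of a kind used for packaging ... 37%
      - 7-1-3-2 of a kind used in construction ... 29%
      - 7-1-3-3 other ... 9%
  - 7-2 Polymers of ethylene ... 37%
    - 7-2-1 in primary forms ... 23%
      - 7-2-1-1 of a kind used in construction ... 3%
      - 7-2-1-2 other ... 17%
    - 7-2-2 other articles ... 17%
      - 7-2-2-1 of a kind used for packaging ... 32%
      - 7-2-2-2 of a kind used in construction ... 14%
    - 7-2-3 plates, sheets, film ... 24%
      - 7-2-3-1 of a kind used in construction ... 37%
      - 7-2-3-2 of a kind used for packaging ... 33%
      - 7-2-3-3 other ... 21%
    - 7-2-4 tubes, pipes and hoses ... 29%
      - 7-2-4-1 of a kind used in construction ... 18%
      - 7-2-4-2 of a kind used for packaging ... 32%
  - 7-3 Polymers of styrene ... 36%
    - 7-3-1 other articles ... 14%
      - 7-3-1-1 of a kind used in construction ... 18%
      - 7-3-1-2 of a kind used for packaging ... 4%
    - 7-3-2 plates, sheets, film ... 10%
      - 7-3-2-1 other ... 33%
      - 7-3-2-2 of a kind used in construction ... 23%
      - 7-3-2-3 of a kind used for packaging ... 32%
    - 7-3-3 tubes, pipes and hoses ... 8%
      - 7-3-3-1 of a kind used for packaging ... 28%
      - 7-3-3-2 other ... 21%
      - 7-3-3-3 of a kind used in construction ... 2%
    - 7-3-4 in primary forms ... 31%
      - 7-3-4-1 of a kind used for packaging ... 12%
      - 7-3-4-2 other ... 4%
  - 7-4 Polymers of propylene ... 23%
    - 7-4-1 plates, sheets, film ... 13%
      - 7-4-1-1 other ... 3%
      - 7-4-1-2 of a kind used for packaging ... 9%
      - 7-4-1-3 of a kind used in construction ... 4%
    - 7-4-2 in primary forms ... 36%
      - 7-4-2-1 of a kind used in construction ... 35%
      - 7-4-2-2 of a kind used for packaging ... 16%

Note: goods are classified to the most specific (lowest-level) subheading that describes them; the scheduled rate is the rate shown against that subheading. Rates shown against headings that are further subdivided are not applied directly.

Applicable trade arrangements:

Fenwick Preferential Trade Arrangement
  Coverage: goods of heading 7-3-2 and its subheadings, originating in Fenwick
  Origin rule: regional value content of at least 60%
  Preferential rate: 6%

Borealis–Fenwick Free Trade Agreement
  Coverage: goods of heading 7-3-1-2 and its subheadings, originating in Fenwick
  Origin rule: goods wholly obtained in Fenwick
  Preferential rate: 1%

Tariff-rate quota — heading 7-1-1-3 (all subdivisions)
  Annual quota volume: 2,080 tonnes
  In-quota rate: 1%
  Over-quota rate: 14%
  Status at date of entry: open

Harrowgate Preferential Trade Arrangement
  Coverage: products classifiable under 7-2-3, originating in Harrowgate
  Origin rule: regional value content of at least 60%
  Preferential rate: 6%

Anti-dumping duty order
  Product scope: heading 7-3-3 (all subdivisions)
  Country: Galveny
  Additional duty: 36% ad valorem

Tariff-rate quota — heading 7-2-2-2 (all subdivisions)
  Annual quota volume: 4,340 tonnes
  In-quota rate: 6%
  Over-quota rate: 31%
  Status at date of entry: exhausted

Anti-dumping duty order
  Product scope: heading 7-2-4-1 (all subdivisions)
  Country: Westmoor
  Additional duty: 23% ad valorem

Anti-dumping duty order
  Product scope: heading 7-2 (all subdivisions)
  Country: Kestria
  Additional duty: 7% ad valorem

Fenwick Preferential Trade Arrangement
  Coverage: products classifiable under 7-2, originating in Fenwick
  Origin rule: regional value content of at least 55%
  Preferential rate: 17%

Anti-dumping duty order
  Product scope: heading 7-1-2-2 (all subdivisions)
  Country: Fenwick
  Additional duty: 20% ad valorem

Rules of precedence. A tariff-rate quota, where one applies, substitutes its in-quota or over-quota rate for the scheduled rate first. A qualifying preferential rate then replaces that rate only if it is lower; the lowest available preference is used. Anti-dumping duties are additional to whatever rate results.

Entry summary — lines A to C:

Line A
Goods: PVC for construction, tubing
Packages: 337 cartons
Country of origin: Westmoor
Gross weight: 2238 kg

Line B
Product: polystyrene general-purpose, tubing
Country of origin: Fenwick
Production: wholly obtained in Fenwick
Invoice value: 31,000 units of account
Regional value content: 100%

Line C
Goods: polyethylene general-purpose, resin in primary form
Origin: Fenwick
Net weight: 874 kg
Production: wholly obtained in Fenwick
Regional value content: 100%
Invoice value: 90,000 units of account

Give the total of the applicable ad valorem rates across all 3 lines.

Line A: PVC → 7-1; tubing → 7-1-3; for construction → 7-1-3-2. Scheduled 29%. No special measure applies. → 29%.
Line B: polystyrene → 7-3; tubing → 7-3-3; general-purpose → 7-3-3-2. Scheduled 21%. Fenwick agreement on 7-3-2: 7-3-3-2 not covered; Fenwick agreement on 7-3-1-2: 7-3-3-2 not covered; Fenwick agreement on 7-2: 7-3-3-2 not covered. → 21%.
Line C: polyethylene → 7-2; resin in primary form → 7-2-1; general-purpose → 7-2-1-2. Scheduled 17%. Fenwick agreement on 7-3-2: 7-2-1-2 not covered; Fenwick agreement on 7-3-1-2: 7-2-1-2 not covered; Fenwick agreement on 7-2: RVC ≥ 55% → 17% available; preference 17% not lower than 17% → no reduction. → 17%.
Sum: 29% + 21% + 17% = 67%.

67%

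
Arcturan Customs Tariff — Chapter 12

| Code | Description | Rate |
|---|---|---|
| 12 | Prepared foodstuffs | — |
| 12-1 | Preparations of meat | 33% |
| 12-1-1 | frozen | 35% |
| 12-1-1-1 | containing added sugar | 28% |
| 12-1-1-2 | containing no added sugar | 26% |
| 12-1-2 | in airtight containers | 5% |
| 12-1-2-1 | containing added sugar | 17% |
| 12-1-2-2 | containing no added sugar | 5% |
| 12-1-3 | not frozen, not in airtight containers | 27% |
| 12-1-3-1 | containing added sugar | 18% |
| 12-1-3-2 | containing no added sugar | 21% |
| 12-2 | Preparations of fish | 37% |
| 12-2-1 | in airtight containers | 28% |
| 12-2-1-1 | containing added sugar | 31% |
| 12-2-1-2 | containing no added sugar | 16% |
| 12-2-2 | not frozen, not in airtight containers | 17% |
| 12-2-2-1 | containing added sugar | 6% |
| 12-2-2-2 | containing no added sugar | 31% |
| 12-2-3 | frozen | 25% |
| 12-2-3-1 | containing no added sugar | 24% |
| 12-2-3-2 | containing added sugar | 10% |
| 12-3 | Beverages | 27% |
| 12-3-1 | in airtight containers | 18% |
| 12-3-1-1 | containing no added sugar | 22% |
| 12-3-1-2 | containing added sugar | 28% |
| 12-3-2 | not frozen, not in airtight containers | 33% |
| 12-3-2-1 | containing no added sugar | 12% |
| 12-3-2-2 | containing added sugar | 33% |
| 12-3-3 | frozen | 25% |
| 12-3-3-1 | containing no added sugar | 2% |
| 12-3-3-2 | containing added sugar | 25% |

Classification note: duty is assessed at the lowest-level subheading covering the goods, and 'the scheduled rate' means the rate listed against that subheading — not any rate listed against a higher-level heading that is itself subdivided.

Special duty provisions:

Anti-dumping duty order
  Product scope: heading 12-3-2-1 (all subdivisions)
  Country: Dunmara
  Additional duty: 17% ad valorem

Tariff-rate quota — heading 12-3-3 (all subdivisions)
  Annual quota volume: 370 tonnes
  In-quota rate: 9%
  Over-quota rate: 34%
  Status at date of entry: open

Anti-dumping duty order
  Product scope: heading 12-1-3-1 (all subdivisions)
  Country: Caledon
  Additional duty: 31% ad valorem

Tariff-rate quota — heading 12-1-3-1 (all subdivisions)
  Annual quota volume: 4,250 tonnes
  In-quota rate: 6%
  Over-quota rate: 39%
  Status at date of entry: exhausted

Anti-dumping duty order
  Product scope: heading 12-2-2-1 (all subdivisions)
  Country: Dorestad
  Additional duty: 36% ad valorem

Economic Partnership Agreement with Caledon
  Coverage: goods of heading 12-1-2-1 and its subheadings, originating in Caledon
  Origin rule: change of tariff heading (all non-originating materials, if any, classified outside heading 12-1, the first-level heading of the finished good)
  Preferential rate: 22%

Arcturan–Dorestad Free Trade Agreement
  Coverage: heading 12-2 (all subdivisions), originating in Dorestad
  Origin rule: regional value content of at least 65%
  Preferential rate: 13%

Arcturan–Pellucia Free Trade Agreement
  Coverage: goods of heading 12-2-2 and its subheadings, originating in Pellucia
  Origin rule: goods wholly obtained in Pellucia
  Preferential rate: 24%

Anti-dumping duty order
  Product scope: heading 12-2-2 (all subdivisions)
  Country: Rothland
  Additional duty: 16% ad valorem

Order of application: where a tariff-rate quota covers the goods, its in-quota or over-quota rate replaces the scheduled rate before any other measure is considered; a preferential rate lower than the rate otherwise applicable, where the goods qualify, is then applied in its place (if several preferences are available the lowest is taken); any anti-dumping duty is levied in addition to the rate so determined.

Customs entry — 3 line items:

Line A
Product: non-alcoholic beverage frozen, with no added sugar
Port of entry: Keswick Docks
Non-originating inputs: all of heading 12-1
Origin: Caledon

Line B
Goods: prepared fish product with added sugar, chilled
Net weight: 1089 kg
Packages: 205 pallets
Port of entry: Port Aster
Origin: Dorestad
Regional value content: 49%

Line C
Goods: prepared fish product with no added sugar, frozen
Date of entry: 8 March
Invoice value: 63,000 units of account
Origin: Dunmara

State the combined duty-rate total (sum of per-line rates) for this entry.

Line A: non-alcoholic beverage → 12-3; frozen → 12-3-3; with no added sugar → 12-3-3-1. Scheduled 2%. quota on 12-3-3 open → in-quota 9%; Caledon agreement on 12-1-2-1: 12-3-3-1 not covered. → 9%.
Line B: prepared fish product → 12-2; chilled → 12-2-2; with added sugar → 12-2-2-1. Scheduled 6%. Dorestad agreement on 12-2: RVC < 65%; anti-dumping (Dorestad, 12-2-2-1): +36%; total 6% + 36% = 42%. → 42%.
Line C: prepared fish product → 12-2; frozen → 12-2-3; with no added sugar → 12-2-3-1. Scheduled 24%. No special measure applies. → 24%.
Sum: 9% + 42% + 24% = 75%.

75%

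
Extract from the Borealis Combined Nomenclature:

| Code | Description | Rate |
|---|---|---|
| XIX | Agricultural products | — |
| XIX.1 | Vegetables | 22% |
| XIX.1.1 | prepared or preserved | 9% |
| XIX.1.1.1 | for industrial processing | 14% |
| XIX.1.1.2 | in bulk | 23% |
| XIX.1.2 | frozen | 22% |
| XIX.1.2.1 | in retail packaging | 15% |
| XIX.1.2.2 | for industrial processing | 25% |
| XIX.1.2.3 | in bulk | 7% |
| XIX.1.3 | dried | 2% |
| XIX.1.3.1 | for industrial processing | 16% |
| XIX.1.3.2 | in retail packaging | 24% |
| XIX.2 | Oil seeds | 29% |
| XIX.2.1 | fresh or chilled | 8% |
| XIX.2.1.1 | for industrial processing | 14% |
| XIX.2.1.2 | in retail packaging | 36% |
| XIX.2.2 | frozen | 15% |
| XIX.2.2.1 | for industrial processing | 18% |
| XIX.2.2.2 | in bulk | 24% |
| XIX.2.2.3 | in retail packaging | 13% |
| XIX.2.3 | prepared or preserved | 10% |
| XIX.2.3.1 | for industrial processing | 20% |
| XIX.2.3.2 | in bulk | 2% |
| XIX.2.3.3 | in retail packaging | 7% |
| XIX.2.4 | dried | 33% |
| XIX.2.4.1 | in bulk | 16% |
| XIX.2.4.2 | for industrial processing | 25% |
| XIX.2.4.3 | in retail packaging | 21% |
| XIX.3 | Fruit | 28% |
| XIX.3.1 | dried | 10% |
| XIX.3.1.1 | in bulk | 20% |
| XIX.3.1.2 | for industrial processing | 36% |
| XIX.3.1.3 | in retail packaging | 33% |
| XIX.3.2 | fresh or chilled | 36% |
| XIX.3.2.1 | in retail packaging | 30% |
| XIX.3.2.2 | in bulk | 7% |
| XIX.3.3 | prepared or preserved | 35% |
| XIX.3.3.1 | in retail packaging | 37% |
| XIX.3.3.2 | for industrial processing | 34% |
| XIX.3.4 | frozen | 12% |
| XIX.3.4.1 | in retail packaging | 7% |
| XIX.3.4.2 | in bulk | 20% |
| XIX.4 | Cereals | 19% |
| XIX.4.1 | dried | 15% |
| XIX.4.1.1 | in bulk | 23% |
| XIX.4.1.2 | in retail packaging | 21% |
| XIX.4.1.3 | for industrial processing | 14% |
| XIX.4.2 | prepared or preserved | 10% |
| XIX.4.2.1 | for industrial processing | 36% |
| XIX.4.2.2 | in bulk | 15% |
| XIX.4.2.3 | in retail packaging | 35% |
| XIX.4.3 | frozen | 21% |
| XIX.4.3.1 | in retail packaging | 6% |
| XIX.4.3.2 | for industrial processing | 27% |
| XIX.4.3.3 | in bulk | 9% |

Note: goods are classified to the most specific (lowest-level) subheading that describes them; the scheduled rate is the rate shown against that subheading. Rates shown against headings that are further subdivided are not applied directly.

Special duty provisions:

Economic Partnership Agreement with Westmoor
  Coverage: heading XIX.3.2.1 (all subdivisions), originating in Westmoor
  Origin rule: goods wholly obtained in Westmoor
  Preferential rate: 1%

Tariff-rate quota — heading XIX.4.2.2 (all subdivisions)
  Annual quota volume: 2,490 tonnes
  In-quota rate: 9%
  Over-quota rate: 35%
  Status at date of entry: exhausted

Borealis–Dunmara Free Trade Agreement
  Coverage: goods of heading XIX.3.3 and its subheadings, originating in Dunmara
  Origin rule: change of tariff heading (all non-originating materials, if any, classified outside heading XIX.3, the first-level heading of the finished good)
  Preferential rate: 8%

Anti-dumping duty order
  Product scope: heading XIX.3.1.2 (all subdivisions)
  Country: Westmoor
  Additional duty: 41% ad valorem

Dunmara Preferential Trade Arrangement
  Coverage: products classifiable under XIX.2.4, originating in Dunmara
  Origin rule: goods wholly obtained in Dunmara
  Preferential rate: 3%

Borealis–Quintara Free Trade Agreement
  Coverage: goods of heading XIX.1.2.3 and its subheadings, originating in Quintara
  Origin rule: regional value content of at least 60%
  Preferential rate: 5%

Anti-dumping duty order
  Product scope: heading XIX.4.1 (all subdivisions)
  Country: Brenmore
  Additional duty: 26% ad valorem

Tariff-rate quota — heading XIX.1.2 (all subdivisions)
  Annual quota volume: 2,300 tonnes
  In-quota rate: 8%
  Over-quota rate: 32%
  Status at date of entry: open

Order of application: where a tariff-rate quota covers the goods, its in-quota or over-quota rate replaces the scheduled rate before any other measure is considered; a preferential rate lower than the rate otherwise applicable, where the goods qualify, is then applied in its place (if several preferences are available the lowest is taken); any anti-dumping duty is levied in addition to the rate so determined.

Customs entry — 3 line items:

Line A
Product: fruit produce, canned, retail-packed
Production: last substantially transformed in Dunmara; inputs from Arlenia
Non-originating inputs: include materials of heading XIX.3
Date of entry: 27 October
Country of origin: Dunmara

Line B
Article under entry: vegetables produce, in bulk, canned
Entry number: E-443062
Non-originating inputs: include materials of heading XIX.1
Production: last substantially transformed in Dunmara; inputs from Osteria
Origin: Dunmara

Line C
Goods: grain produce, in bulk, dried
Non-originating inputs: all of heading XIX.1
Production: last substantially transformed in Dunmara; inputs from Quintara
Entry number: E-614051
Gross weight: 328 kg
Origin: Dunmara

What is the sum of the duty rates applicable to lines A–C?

Line A: fruit → XIX.3; canned → XIX.3.3; retail-packed → XIX.3.3.1. Scheduled 37%. Dunmara agreement on XIX.3.3: CTH not met; Dunmara agreement on XIX.2.4: XIX.3.3.1 not covered. → 37%.
Line B: vegetables → XIX.1; canned → XIX.1.1; in bulk → XIX.1.1.2. Scheduled 23%. Dunmara agreement on XIX.3.3: XIX.1.1.2 not covered; Dunmara agreement on XIX.2.4: XIX.1.1.2 not covered. → 23%.
Line C: grain → XIX.4; dried → XIX.4.1; in bulk → XIX.4.1.1. Scheduled 23%. Dunmara agreement on XIX.3.3: XIX.4.1.1 not covered; Dunmara agreement on XIX.2.4: XIX.4.1.1 not covered. → 23%.
Sum: 37% + 23% + 23% = 83%.

83%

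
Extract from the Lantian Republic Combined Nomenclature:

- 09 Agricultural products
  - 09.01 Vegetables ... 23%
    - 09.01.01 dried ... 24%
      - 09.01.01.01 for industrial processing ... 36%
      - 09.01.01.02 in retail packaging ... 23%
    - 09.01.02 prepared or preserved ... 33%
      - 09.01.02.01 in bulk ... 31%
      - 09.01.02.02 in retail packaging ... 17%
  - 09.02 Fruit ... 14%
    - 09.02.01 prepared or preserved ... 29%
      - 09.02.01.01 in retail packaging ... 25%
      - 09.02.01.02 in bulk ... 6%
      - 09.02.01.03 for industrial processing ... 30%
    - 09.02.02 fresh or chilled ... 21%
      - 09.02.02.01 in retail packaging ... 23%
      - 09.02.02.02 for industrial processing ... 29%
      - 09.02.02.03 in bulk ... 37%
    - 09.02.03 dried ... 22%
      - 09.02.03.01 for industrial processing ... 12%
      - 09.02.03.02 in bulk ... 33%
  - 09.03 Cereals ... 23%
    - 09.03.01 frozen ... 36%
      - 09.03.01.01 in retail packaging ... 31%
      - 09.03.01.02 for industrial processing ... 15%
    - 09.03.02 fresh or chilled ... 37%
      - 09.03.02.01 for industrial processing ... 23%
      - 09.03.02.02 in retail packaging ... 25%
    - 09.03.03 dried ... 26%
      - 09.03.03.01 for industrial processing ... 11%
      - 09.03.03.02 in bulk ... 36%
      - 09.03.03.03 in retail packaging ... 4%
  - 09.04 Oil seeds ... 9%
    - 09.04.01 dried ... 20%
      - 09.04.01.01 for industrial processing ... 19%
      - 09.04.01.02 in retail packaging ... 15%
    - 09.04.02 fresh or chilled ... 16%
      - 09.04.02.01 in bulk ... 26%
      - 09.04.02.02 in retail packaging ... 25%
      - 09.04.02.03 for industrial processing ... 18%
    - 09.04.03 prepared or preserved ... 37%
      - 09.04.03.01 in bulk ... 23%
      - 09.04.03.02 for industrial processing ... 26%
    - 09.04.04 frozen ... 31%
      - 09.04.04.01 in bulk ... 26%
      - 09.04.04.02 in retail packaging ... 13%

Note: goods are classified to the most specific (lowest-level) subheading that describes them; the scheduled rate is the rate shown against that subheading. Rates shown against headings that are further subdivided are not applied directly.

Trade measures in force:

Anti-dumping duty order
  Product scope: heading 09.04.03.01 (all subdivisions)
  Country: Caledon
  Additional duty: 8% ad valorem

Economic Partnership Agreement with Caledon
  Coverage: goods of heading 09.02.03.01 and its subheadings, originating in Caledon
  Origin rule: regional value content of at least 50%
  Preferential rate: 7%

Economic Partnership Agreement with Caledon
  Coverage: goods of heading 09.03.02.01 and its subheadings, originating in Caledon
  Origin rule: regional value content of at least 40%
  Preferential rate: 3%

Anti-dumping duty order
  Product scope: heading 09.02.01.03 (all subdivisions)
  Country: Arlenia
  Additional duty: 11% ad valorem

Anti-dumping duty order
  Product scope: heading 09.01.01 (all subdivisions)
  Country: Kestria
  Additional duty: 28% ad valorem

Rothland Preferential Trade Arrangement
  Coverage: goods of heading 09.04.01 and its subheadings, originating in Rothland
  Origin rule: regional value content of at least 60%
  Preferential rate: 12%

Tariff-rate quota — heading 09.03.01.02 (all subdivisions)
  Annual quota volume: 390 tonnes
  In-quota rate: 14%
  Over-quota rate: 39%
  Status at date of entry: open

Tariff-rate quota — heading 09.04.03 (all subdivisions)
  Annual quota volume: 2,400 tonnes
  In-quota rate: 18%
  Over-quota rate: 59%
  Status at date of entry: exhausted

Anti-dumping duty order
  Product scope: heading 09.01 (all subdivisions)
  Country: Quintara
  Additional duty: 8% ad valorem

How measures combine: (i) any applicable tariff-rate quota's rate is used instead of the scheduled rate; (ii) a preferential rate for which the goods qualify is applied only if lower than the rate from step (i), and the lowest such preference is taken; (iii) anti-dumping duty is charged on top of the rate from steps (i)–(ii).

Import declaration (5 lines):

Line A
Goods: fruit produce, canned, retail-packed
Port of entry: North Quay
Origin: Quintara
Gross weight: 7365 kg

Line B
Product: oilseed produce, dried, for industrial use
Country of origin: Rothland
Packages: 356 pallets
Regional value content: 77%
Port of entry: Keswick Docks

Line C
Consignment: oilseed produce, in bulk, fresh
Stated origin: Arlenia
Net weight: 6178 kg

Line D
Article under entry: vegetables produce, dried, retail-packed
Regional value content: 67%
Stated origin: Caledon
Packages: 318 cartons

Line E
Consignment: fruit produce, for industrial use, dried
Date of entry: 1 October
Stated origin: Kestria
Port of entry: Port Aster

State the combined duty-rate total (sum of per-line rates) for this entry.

Line A: fruit → 09.02; canned → 09.02.01; retail-packed → 09.02.01.01. Scheduled 25%. No special measure applies. → 25%.
Line B: oilseed → 09.04; dried → 09.04.01; for industrial use → 09.04.01.01. Scheduled 19%. Rothland agreement on 09.04.01: RVC ≥ 60% → 12% available; preferential 12%. → 12%.
Line C: oilseed → 09.04; fresh → 09.04.02; in bulk → 09.04.02.01. Scheduled 26%. No special measure applies. → 26%.
Line D: vegetables → 09.01; dried → 09.01.01; retail-packed → 09.01.01.02. Scheduled 23%. Caledon agreement on 09.02.03.01: 09.01.01.02 not covered; Caledon agreement on 09.03.02.01: 09.01.01.02 not covered. → 23%.
Line E: fruit → 09.02; dried → 09.02.03; for industrial use → 09.02.03.01. Scheduled 12%. No special measure applies. → 12%.
Sum: 25% + 12% + 26% + 23% + 12% = 98%.

98%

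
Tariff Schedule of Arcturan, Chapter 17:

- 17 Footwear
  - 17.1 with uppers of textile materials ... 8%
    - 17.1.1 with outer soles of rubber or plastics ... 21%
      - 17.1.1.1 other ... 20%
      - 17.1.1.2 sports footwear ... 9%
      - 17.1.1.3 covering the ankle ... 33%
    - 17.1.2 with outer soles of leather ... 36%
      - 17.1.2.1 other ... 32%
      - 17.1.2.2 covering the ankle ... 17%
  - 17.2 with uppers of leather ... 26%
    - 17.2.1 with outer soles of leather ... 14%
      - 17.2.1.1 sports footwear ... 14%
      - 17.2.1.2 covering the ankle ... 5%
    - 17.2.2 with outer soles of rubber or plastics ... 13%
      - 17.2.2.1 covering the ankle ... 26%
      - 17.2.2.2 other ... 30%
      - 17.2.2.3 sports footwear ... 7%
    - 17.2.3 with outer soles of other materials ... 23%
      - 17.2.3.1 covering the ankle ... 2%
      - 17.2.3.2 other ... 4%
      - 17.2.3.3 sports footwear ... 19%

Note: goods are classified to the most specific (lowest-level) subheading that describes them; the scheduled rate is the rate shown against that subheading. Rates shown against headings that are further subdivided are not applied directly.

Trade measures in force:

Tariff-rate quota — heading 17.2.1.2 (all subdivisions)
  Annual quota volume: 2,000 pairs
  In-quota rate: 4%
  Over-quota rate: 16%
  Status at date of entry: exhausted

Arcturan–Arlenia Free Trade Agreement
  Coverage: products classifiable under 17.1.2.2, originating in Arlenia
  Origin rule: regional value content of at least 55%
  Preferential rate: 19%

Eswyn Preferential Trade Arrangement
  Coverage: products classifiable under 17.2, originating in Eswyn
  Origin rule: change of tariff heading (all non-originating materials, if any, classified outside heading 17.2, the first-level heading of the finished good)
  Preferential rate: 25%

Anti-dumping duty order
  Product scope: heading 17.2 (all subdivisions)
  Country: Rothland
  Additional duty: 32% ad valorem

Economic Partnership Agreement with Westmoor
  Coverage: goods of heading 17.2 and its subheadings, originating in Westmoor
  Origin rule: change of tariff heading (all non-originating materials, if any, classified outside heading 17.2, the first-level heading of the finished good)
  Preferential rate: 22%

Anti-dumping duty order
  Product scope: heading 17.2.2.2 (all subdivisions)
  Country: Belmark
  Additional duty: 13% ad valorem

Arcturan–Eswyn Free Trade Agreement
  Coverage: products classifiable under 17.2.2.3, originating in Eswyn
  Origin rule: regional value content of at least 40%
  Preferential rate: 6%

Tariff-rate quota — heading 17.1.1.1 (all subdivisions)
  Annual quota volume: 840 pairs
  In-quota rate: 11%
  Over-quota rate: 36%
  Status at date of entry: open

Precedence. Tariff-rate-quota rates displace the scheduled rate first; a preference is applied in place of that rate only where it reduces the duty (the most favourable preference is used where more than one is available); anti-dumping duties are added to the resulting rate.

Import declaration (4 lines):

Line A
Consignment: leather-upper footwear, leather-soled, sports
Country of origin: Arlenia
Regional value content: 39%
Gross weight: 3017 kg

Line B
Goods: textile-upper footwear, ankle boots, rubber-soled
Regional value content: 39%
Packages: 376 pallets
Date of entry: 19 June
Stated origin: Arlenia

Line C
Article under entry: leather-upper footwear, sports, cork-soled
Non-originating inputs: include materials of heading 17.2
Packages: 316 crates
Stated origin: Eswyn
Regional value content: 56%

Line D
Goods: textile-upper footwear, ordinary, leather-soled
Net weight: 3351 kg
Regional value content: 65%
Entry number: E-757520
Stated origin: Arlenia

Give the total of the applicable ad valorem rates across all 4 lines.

Line A: leather-upper → 17.2; leather-soled → 17.2.1; sports → 17.2.1.1. Scheduled 14%. Arlenia agreement on 17.1.2.2: 17.2.1.1 not covered. → 14%.
Line B: textile-upper → 17.1; rubber-soled → 17.1.1; ankle boots → 17.1.1.3. Scheduled 33%. Arlenia agreement on 17.1.2.2: 17.1.1.3 not covered. → 33%.
Line C: leather-upper → 17.2; cork-soled → 17.2.3; sports → 17.2.3.3. Scheduled 19%. Eswyn agreement on 17.2: CTH not met; Eswyn agreement on 17.2.2.3: 17.2.3.3 not covered. → 19%.
Line D: textile-upper → 17.1; leather-soled → 17.1.2; ordinary → 17.1.2.1. Scheduled 32%. Arlenia agreement on 17.1.2.2: 17.1.2.1 not covered. → 32%.
Sum: 14% + 33% + 19% + 32% = 98%.

98%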